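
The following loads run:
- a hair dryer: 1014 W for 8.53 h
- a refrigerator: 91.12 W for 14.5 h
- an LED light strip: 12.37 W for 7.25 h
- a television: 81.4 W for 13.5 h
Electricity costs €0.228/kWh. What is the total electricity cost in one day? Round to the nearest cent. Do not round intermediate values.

hair dryer: 1014 W × 8.53 h = 8,649 Wh = 8.649 kWh
refrigerator: 91.12 W × 14.5 h = 1,321 Wh = 1.321 kWh
LED light strip: 12.37 W × 7.25 h = 90 Wh = 0.08968 kWh
television: 81.4 W × 13.5 h = 1,099 Wh = 1.099 kWh
Total energy = 8.649 + 1.321 + 0.08968 + 1.099 = 11.16 kWh
Cost = 11.16 kWh × €0.228 = €2.54

€2.54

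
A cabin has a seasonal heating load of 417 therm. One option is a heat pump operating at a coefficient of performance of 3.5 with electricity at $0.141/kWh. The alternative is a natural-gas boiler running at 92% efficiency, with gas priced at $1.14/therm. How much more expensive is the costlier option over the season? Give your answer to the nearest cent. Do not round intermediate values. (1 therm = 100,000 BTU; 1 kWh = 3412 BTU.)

Heat load = 417 therm × 100,000 = 41,700,000 BTU
Gas: input = 41,700,000 / 0.92 = 45,326,087 BTU = 453.3 therm → 453.3 × $1.14 = $516.72
Heat pump: 41,700,000 BTU / 3412 = 12,220 kWh heat; / 3.5 = 3,492 kWh in → × $0.141 = $492.35
Difference = |$516.72 − $492.35| = $24.36

$24.36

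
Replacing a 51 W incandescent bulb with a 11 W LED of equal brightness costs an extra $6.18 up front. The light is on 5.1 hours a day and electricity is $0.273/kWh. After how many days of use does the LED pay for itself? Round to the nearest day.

111 days

Power saved = 51 − 11 = 40 W
Daily energy saved = 40 W × 5.1 h = 204 Wh = 0.204 kWh
Daily savings = 0.204 × $0.273 = $0.0557
Payback = $6.18 / $0.0557 per day = 111 days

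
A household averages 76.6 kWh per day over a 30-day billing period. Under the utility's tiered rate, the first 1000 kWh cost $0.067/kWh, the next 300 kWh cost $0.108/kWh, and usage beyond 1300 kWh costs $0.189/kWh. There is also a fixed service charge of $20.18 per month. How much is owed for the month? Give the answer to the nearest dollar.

Usage = 76.6 kWh/day × 30 days = 2298 kWh
First 1000 kWh × $0.067 = $67.00
Next 300 kWh × $0.108 = $32.40
Remaining 998 kWh × $0.189 = $188.62
Energy charge = $288.02; + service $20.18 = $308.20 ≈ $308

$308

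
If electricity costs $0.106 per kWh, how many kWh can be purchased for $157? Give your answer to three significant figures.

1480 kWh

$157 / $0.106 per kWh = 1,481 kWh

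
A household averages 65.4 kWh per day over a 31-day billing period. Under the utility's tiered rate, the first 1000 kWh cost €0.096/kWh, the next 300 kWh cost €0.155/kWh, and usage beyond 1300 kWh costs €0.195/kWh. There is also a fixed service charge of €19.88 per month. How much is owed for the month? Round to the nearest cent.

Usage = 65.4 kWh/day × 31 days = 2027.4 kWh
First 1000 kWh × €0.096 = €96.00
Next 300 kWh × €0.155 = €46.50
Remaining 727.4 kWh × €0.195 = €141.84
Energy charge = €284.34; + service €19.88 = €304.22

€304.22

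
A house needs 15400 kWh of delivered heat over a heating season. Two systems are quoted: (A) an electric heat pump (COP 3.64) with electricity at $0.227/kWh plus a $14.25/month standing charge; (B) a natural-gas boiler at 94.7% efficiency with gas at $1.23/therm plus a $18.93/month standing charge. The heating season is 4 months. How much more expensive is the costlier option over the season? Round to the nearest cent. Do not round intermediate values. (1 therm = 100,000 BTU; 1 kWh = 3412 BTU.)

$259.19

Heat load = 15400 kWh × 3412 = 52,544,800 BTU
Gas: input = 52,544,800 / 0.947 = 55,485,533 BTU = 554.9 therm → 554.9 × $1.23 = $682.47; + 4 × $18.93 standing = $758.19
Heat pump: 52,544,800 BTU / 3412 = 15,400 kWh heat; / 3.64 = 4,231 kWh in → × $0.227 = $960.38; + 4 × $14.25 standing = $1,017.38
Difference = |$758.19 − $1,017.38| = $259.19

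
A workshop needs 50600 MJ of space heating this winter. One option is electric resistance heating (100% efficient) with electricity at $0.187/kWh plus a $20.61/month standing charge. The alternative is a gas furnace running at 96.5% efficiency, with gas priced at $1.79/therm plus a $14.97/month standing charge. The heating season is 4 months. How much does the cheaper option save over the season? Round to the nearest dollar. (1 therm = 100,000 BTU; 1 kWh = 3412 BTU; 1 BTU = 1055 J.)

$1762

Heat load = 50600 MJ = 50,600,000,000 J / 1055 = 47,962,085 BTU
Gas: input = 47,962,085 / 0.965 = 49,701,643 BTU = 497 therm → 497 × $1.79 = $889.66; + 4 × $14.97 standing = $949.54
Electric: 47,962,085 BTU / 3412 = 14,060 kWh → × $0.187 = $2,628.64; + 4 × $20.61 standing = $2,711.08
Difference = |$949.54 − $2,711.08| = $1,761.54 ≈ $1762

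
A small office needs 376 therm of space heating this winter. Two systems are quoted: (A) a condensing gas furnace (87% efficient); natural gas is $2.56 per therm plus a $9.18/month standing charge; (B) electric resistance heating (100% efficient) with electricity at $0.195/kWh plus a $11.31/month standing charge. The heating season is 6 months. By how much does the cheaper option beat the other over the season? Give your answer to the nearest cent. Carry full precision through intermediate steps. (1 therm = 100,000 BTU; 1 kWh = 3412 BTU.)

Heat load = 376 therm × 100,000 = 37,600,000 BTU
Gas: input = 37,600,000 / 0.87 = 43,218,391 BTU = 432.2 therm → 432.2 × $2.56 = $1,106.39; + 6 × $9.18 standing = $1,161.47
Electric: 37,600,000 BTU / 3412 = 11,020 kWh → × $0.195 = $2,148.89; + 6 × $11.31 standing = $2,216.75
Difference = |$1,161.47 − $2,216.75| = $1,055.28

$1055.28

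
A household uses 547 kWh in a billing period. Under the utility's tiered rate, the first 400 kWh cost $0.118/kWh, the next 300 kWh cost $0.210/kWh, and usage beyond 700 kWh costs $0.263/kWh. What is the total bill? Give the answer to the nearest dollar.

$78

First 400 kWh × $0.118 = $47.20
Next 147 kWh × $0.210 = $30.87
Remaining tier: 0 kWh (not reached)
Total = $78.07 ≈ $78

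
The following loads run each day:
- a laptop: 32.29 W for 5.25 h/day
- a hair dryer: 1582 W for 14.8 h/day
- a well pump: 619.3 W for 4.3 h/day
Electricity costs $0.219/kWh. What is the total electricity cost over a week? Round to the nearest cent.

$40.24

laptop: 32.29 W × 5.25 h × 7 d = 1,187 Wh = 1.187 kWh
hair dryer: 1582 W × 14.8 h × 7 d = 163,895 Wh = 163.9 kWh
well pump: 619.3 W × 4.3 h × 7 d = 18,641 Wh = 18.64 kWh
Total energy = 1.187 + 163.9 + 18.64 = 183.7 kWh
Cost = 183.7 kWh × $0.219 = $40.24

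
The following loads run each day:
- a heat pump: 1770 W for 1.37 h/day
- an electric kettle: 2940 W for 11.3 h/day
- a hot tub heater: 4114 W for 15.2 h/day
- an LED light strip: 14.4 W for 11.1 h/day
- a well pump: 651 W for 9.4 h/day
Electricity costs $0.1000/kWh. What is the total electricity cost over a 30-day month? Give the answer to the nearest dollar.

$313

heat pump: 1770 W × 1.37 h × 30 d = 72,747 Wh = 72.75 kWh
electric kettle: 2940 W × 11.3 h × 30 d = 996,660 Wh = 996.7 kWh
hot tub heater: 4114 W × 15.2 h × 30 d = 1,875,984 Wh = 1,876 kWh
LED light strip: 14.4 W × 11.1 h × 30 d = 4,795 Wh = 4.795 kWh
well pump: 651 W × 9.4 h × 30 d = 183,582 Wh = 183.6 kWh
Total energy = 72.75 + 996.7 + 1,876 + 4.795 + 183.6 = 3,134 kWh
Cost = 3,134 kWh × $0.1000 = $313.38 ≈ $313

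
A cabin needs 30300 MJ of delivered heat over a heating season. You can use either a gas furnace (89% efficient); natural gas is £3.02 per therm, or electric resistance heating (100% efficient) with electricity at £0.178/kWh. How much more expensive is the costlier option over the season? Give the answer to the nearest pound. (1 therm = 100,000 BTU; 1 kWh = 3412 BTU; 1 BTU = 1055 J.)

£524

Heat load = 30300 MJ = 30,300,000,000 J / 1055 = 28,720,379 BTU
Gas: input = 28,720,379 / 0.89 = 32,270,089 BTU = 322.7 therm → 322.7 × £3.02 = £974.56
Electric: 28,720,379 BTU / 3412 = 8,417 kWh → × £0.178 = £1,498.31
Difference = |£974.56 − £1,498.31| = £523.75 ≈ £524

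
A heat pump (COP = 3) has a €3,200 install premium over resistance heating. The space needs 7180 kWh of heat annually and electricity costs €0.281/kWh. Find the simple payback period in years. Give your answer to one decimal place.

2.4 years

Resistance: 7180 kWh × €0.281 = €2,017.58/yr
Heat pump: 7180 / 3 = 2393 kWh in → × €0.281 = €672.53/yr
Annual savings = €1,345.05
Payback = €3,200 / €1,345.05 = 2.38 years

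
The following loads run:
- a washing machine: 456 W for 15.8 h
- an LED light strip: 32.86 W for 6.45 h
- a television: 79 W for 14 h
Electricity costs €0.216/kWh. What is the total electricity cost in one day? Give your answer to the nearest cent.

€1.84

washing machine: 456 W × 15.8 h = 7,205 Wh = 7.205 kWh
LED light strip: 32.86 W × 6.45 h = 212 Wh = 0.2119 kWh
television: 79 W × 14 h = 1,106 Wh = 1.106 kWh
Total energy = 7.205 + 0.2119 + 1.106 = 8.523 kWh
Cost = 8.523 kWh × €0.216 = €1.84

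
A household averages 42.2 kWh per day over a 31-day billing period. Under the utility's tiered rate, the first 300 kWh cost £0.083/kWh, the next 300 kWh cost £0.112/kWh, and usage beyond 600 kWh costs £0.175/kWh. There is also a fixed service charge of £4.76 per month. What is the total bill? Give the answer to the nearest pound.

£187

Usage = 42.2 kWh/day × 31 days = 1308.2 kWh
First 300 kWh × £0.083 = £24.90
Next 300 kWh × £0.112 = £33.60
Remaining 708.2 kWh × £0.175 = £123.94
Energy charge = £182.44; + service £4.76 = £187.19 ≈ £187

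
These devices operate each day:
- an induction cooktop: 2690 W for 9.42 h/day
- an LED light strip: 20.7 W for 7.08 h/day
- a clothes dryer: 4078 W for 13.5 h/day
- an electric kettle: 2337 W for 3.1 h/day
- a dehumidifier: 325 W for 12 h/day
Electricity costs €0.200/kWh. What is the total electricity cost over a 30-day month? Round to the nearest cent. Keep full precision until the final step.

induction cooktop: 2690 W × 9.42 h × 30 d = 760,194 Wh = 760.2 kWh
LED light strip: 20.7 W × 7.08 h × 30 d = 4,397 Wh = 4.397 kWh
clothes dryer: 4078 W × 13.5 h × 30 d = 1,651,590 Wh = 1,652 kWh
electric kettle: 2337 W × 3.1 h × 30 d = 217,341 Wh = 217.3 kWh
dehumidifier: 325 W × 12 h × 30 d = 117,000 Wh = 117 kWh
Total energy = 760.2 + 4.397 + 1,652 + 217.3 + 117 = 2,751 kWh
Cost = 2,751 kWh × €0.200 = €550.10

€550.10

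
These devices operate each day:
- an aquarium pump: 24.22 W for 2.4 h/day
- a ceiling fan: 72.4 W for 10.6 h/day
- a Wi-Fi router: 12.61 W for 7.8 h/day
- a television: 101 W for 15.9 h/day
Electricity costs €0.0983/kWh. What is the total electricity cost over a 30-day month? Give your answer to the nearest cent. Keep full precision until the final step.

€7.46

aquarium pump: 24.22 W × 2.4 h × 30 d = 1,744 Wh = 1.744 kWh
ceiling fan: 72.4 W × 10.6 h × 30 d = 23,023 Wh = 23.02 kWh
Wi-Fi router: 12.61 W × 7.8 h × 30 d = 2,951 Wh = 2.951 kWh
television: 101 W × 15.9 h × 30 d = 48,177 Wh = 48.18 kWh
Total energy = 1.744 + 23.02 + 2.951 + 48.18 = 75.89 kWh
Cost = 75.89 kWh × €0.0983 = €7.46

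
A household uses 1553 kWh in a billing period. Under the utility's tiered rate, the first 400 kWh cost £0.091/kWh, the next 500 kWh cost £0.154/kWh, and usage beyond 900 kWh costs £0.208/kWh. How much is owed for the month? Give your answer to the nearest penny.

First 400 kWh × £0.091 = £36.40
Next 500 kWh × £0.154 = £77.00
Remaining 653 kWh × £0.208 = £135.82
Total = £249.22

£249.22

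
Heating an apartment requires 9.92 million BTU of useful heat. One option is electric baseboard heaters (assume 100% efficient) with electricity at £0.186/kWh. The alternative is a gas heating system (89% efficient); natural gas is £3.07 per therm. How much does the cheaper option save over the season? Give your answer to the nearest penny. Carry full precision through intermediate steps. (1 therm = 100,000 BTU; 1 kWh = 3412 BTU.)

£198.59

Heat load = 9.92 × 10⁶ BTU = 9,920,000 BTU
Gas: input = 9,920,000 / 0.89 = 11,146,067 BTU = 111.5 therm → 111.5 × £3.07 = £342.18
Electric: 9,920,000 BTU / 3412 = 2,907 kWh → × £0.186 = £540.77
Difference = |£342.18 − £540.77| = £198.59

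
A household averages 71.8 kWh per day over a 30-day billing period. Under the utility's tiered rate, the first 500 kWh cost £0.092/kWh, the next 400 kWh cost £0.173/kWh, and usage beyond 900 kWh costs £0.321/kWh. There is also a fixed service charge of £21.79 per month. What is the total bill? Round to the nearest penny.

Usage = 71.8 kWh/day × 30 days = 2154 kWh
First 500 kWh × £0.092 = £46.00
Next 400 kWh × £0.173 = £69.20
Remaining 1254 kWh × £0.321 = £402.53
Energy charge = £517.73; + service £21.79 = £539.52

£539.52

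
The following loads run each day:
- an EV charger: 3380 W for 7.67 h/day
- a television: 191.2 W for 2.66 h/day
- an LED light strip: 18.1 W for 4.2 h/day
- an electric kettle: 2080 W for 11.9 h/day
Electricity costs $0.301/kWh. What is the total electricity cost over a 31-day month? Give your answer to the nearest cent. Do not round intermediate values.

$478.32

EV charger: 3380 W × 7.67 h × 31 d = 803,663 Wh = 803.7 kWh
television: 191.2 W × 2.66 h × 31 d = 15,766 Wh = 15.77 kWh
LED light strip: 18.1 W × 4.2 h × 31 d = 2,357 Wh = 2.357 kWh
electric kettle: 2080 W × 11.9 h × 31 d = 767,312 Wh = 767.3 kWh
Total energy = 803.7 + 15.77 + 2.357 + 767.3 = 1,589 kWh
Cost = 1,589 kWh × $0.301 = $478.32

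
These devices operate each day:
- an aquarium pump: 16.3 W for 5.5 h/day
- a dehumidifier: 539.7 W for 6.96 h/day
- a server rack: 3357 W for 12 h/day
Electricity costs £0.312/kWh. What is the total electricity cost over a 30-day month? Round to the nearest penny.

aquarium pump: 16.3 W × 5.5 h × 30 d = 2,690 Wh = 2.689 kWh
dehumidifier: 539.7 W × 6.96 h × 30 d = 112,689 Wh = 112.7 kWh
server rack: 3357 W × 12 h × 30 d = 1,208,520 Wh = 1,209 kWh
Total energy = 2.689 + 112.7 + 1,209 = 1,324 kWh
Cost = 1,324 kWh × £0.312 = £413.06

£413.06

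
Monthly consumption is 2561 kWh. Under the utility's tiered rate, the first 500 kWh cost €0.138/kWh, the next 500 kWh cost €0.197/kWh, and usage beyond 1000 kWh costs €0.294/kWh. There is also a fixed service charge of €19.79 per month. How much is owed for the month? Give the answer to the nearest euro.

First 500 kWh × €0.138 = €69.00
Next 500 kWh × €0.197 = €98.50
Remaining 1561 kWh × €0.294 = €458.93
Energy charge = €626.43; + service €19.79 = €646.22 ≈ €646

€646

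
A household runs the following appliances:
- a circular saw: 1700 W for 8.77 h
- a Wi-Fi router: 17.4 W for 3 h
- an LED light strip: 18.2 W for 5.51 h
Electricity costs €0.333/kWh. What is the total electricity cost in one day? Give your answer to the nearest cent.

€5.02

circular saw: 1700 W × 8.77 h = 14,909 Wh = 14.91 kWh
Wi-Fi router: 17.4 W × 3 h = 52 Wh = 0.0522 kWh
LED light strip: 18.2 W × 5.51 h = 100 Wh = 0.1003 kWh
Total energy = 14.91 + 0.0522 + 0.1003 = 15.06 kWh
Cost = 15.06 kWh × €0.333 = €5.02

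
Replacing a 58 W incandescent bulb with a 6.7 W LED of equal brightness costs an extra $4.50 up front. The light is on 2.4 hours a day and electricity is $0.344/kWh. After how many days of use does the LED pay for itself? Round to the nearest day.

Power saved = 58 − 6.7 = 51.3 W
Daily energy saved = 51.3 W × 2.4 h = 123.1 Wh = 0.12312 kWh
Daily savings = 0.12312 × $0.344 = $0.0424
Payback = $4.50 / $0.0424 per day = 106.2 days

106 days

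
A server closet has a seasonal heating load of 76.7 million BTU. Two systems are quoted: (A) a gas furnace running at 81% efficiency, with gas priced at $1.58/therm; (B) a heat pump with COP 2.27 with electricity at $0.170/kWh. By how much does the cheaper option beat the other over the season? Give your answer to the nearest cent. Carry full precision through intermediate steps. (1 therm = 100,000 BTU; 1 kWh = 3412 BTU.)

Heat load = 76.7 × 10⁶ BTU = 76,700,000 BTU
Gas: input = 76,700,000 / 0.81 = 94,691,358 BTU = 946.9 therm → 946.9 × $1.58 = $1,496.12
Heat pump: 76,700,000 BTU / 3412 = 22,480 kWh heat; / 2.27 = 9,903 kWh in → × $0.170 = $1,683.49
Difference = |$1,496.12 − $1,683.49| = $187.36

$187.36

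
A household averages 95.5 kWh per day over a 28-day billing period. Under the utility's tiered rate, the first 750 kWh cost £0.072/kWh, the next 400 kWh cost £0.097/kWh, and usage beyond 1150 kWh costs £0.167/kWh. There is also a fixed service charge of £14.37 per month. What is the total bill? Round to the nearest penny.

£361.68

Usage = 95.5 kWh/day × 28 days = 2674 kWh
First 750 kWh × £0.072 = £54.00
Next 400 kWh × £0.097 = £38.80
Remaining 1524 kWh × £0.167 = £254.51
Energy charge = £347.31; + service £14.37 = £361.68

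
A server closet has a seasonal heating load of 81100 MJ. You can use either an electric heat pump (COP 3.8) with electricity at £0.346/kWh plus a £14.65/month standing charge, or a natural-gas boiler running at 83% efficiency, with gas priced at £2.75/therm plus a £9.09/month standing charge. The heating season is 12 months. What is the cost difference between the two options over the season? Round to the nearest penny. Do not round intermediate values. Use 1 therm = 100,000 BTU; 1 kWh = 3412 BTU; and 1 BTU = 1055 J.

£428.84

Heat load = 81100 MJ = 81,100,000,000 J / 1055 = 76,872,038 BTU
Gas: input = 76,872,038 / 0.830 = 92,616,913 BTU = 926.2 therm → 926.2 × £2.75 = £2,546.97; + 12 × £9.09 standing = £2,656.05
Heat pump: 76,872,038 BTU / 3412 = 22,530 kWh heat; / 3.8 = 5,929 kWh in → × £0.346 = £2,051.41; + 12 × £14.65 standing = £2,227.21
Difference = |£2,656.05 − £2,227.21| = £428.84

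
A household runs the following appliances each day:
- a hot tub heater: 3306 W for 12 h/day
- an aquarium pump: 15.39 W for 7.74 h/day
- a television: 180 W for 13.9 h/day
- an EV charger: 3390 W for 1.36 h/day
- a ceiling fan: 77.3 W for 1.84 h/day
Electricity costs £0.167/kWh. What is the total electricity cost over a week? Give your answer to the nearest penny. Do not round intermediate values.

hot tub heater: 3306 W × 12 h × 7 d = 277,704 Wh = 277.7 kWh
aquarium pump: 15.39 W × 7.74 h × 7 d = 834 Wh = 0.8338 kWh
television: 180 W × 13.9 h × 7 d = 17,514 Wh = 17.51 kWh
EV charger: 3390 W × 1.36 h × 7 d = 32,273 Wh = 32.27 kWh
ceiling fan: 77.3 W × 1.84 h × 7 d = 996 Wh = 0.9956 kWh
Total energy = 277.7 + 0.8338 + 17.51 + 32.27 + 0.9956 = 329.3 kWh
Cost = 329.3 kWh × £0.167 = £55.00

£55.00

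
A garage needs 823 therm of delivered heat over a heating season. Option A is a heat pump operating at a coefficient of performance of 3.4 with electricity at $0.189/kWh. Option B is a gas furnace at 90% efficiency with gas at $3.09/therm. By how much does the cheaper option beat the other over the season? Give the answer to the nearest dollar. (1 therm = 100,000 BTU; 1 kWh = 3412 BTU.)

$1485

Heat load = 823 therm × 100,000 = 82,300,000 BTU
Gas: input = 82,300,000 / 0.90 = 91,444,444 BTU = 914.4 therm → 914.4 × $3.09 = $2,825.63
Heat pump: 82,300,000 BTU / 3412 = 24,120 kWh heat; / 3.4 = 7,094 kWh in → × $0.189 = $1,340.83
Difference = |$2,825.63 − $1,340.83| = $1,484.80 ≈ $1485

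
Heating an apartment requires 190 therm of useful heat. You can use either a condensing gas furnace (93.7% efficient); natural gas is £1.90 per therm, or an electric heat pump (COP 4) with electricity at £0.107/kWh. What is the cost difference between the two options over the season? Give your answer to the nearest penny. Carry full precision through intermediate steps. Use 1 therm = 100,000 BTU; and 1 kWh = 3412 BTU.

Heat load = 190 therm × 100,000 = 19,000,000 BTU
Gas: input = 19,000,000 / 0.937 = 20,277,481 BTU = 202.8 therm → 202.8 × £1.90 = £385.27
Heat pump: 19,000,000 BTU / 3412 = 5,569 kWh heat; / 4 = 1,392 kWh in → × £0.107 = £148.96
Difference = |£385.27 − £148.96| = £236.31

£236.31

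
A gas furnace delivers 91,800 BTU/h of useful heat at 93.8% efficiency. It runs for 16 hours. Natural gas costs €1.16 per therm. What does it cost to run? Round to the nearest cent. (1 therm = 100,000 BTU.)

Heat delivered = 91,800 BTU/h × 16 h = 1,468,800 BTU
Gas input = 1,468,800 / 0.938 = 1,565,885 BTU
= 1,565,885 / 100,000 = 15.66 therm
Cost = 15.66 × €1.16/therm = €18.16

€18.16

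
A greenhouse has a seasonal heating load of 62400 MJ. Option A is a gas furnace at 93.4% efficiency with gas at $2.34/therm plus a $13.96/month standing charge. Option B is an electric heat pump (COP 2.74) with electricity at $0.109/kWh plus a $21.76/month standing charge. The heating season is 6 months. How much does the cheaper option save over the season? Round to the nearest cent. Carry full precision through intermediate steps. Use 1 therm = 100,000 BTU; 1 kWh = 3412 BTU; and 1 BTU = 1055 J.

$745.44

Heat load = 62400 MJ = 62,400,000,000 J / 1055 = 59,146,919 BTU
Gas: input = 59,146,919 / 0.934 = 63,326,466 BTU = 633.3 therm → 633.3 × $2.34 = $1,481.84; + 6 × $13.96 standing = $1,565.60
Heat pump: 59,146,919 BTU / 3412 = 17,330 kWh heat; / 2.74 = 6,327 kWh in → × $0.109 = $689.60; + 6 × $21.76 standing = $820.16
Difference = |$1,565.60 − $820.16| = $745.44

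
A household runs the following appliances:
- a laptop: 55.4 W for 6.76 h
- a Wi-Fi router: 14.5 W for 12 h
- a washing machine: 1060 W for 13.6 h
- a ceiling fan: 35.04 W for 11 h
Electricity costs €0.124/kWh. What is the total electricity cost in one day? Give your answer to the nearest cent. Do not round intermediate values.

€1.90

laptop: 55.4 W × 6.76 h = 375 Wh = 0.3745 kWh
Wi-Fi router: 14.5 W × 12 h = 174 Wh = 0.174 kWh
washing machine: 1060 W × 13.6 h = 14,416 Wh = 14.42 kWh
ceiling fan: 35.04 W × 11 h = 385 Wh = 0.3854 kWh
Total energy = 0.3745 + 0.174 + 14.42 + 0.3854 = 15.35 kWh
Cost = 15.35 kWh × €0.124 = €1.90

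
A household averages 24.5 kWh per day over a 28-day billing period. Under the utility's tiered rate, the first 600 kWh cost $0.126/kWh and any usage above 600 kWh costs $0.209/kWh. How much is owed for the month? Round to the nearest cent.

$93.57

Usage = 24.5 kWh/day × 28 days = 686 kWh
First 600 kWh × $0.126 = $75.60
Remaining 86 kWh × $0.209 = $17.97
Total = $93.57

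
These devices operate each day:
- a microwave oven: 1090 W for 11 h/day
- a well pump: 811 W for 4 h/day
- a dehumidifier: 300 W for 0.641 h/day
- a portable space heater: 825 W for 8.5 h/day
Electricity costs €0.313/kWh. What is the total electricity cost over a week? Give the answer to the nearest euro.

microwave oven: 1090 W × 11 h × 7 d = 83,930 Wh = 83.93 kWh
well pump: 811 W × 4 h × 7 d = 22,708 Wh = 22.71 kWh
dehumidifier: 300 W × 0.641 h × 7 d = 1,346 Wh = 1.346 kWh
portable space heater: 825 W × 8.5 h × 7 d = 49,088 Wh = 49.09 kWh
Total energy = 83.93 + 22.71 + 1.346 + 49.09 = 157.1 kWh
Cost = 157.1 kWh × €0.313 = €49.16 ≈ €49

€49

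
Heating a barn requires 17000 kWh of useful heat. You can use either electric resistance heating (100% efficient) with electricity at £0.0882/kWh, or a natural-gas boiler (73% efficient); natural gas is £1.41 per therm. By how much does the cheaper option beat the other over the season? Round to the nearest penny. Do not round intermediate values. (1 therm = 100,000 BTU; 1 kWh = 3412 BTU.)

£379.05

Heat load = 17000 kWh × 3412 = 58,004,000 BTU
Gas: input = 58,004,000 / 0.73 = 79,457,534 BTU = 794.6 therm → 794.6 × £1.41 = £1,120.35
Electric: 58,004,000 BTU / 3412 = 17,000 kWh → × £0.0882 = £1,499.40
Difference = |£1,120.35 − £1,499.40| = £379.05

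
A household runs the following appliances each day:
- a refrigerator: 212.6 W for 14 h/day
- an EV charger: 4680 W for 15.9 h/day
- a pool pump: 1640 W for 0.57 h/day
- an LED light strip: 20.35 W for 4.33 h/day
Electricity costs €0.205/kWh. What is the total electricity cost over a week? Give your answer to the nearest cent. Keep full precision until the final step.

€112.52

refrigerator: 212.6 W × 14 h × 7 d = 20,835 Wh = 20.83 kWh
EV charger: 4680 W × 15.9 h × 7 d = 520,884 Wh = 520.9 kWh
pool pump: 1640 W × 0.57 h × 7 d = 6,544 Wh = 6.544 kWh
LED light strip: 20.35 W × 4.33 h × 7 d = 617 Wh = 0.6168 kWh
Total energy = 20.83 + 520.9 + 6.544 + 0.6168 = 548.9 kWh
Cost = 548.9 kWh × €0.205 = €112.52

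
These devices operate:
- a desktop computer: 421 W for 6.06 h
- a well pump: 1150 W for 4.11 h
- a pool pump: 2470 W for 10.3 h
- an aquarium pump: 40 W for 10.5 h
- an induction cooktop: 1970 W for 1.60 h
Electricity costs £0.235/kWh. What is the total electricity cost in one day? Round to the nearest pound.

desktop computer: 421 W × 6.06 h = 2,551 Wh = 2.551 kWh
well pump: 1150 W × 4.11 h = 4,726 Wh = 4.726 kWh
pool pump: 2470 W × 10.3 h = 25,441 Wh = 25.44 kWh
aquarium pump: 40 W × 10.5 h = 420 Wh = 0.42 kWh
induction cooktop: 1970 W × 1.60 h = 3,152 Wh = 3.152 kWh
Total energy = 2.551 + 4.726 + 25.44 + 0.42 + 3.152 = 36.29 kWh
Cost = 36.29 kWh × £0.235 = £8.53 ≈ £9

£9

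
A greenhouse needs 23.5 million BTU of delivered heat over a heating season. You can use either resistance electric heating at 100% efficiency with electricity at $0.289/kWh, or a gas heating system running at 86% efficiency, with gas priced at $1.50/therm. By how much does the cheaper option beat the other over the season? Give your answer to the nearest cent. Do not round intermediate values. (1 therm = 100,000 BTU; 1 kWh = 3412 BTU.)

Heat load = 23.5 × 10⁶ BTU = 23,500,000 BTU
Gas: input = 23,500,000 / 0.86 = 27,325,581 BTU = 273.3 therm → 273.3 × $1.50 = $409.88
Electric: 23,500,000 BTU / 3412 = 6,887 kWh → × $0.289 = $1,990.47
Difference = |$409.88 − $1,990.47| = $1,580.59

$1580.59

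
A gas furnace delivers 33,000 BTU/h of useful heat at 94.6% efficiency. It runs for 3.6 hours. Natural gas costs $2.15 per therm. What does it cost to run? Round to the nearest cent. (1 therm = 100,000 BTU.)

$2.70

Heat delivered = 33,000 BTU/h × 3.6 h = 118,800 BTU
Gas input = 118,800 / 0.946 = 125,581 BTU
= 125,581 / 100,000 = 1.256 therm
Cost = 1.256 × $2.15/therm = $2.70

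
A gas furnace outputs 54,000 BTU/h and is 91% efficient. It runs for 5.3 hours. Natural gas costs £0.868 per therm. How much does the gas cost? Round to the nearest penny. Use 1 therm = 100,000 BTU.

Heat delivered = 54,000 BTU/h × 5.3 h = 286,200 BTU
Gas input = 286,200 / 0.91 = 314,505 BTU
= 314,505 / 100,000 = 3.145 therm
Cost = 3.145 × £0.868/therm = £2.73

£2.73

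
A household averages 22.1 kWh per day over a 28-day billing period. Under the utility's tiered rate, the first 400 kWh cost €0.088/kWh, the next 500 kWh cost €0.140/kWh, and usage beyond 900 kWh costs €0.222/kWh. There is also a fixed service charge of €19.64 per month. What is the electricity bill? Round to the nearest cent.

€85.47

Usage = 22.1 kWh/day × 28 days = 618.8 kWh
First 400 kWh × €0.088 = €35.20
Next 218.8 kWh × €0.140 = €30.63
Remaining tier: 0 kWh (not reached)
Energy charge = €65.83; + service €19.64 = €85.47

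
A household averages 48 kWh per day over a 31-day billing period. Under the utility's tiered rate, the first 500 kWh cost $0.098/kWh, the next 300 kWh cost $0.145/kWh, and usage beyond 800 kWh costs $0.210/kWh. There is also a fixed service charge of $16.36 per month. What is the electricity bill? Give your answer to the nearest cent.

$253.34

Usage = 48 kWh/day × 31 days = 1488 kWh
First 500 kWh × $0.098 = $49.00
Next 300 kWh × $0.145 = $43.50
Remaining 688 kWh × $0.210 = $144.48
Energy charge = $236.98; + service $16.36 = $253.34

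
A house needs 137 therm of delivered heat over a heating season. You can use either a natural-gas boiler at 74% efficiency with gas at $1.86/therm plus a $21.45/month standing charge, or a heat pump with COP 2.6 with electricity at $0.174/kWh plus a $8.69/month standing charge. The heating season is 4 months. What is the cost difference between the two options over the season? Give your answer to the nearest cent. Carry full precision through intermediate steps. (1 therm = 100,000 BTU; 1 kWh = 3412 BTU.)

Heat load = 137 therm × 100,000 = 13,700,000 BTU
Gas: input = 13,700,000 / 0.740 = 18,513,514 BTU = 185.1 therm → 185.1 × $1.86 = $344.35; + 4 × $21.45 standing = $430.15
Heat pump: 13,700,000 BTU / 3412 = 4,015 kWh heat; / 2.6 = 1,544 kWh in → × $0.174 = $268.71; + 4 × $8.69 standing = $303.47
Difference = |$430.15 − $303.47| = $126.68

$126.68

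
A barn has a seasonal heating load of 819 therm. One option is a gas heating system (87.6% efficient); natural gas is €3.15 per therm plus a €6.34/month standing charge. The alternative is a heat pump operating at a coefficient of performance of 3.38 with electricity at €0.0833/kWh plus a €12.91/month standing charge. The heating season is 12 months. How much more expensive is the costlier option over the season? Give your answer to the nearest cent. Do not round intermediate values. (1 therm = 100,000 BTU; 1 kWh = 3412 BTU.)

€2274.63

Heat load = 819 therm × 100,000 = 81,900,000 BTU
Gas: input = 81,900,000 / 0.876 = 93,493,151 BTU = 934.9 therm → 934.9 × €3.15 = €2,945.03; + 12 × €6.34 standing = €3,021.11
Heat pump: 81,900,000 BTU / 3412 = 24,000 kWh heat; / 3.38 = 7,102 kWh in → × €0.0833 = €591.57; + 12 × €12.91 standing = €746.49
Difference = |€3,021.11 − €746.49| = €2,274.63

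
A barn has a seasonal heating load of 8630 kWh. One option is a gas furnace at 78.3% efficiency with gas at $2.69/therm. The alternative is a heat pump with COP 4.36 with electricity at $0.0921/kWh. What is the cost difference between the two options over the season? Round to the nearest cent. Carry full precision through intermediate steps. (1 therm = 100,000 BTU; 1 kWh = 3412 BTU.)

$829.30

Heat load = 8630 kWh × 3412 = 29,445,560 BTU
Gas: input = 29,445,560 / 0.783 = 37,606,079 BTU = 376.1 therm → 376.1 × $2.69 = $1,011.60
Heat pump: 29,445,560 BTU / 3412 = 8,630 kWh heat; / 4.36 = 1,979 kWh in → × $0.0921 = $182.30
Difference = |$1,011.60 − $182.30| = $829.30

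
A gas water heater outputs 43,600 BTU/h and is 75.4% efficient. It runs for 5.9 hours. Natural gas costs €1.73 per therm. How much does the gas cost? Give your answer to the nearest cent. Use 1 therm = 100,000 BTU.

€5.90

Heat delivered = 43,600 BTU/h × 5.9 h = 257,240 BTU
Gas input = 257,240 / 0.754 = 341,167 BTU
= 341,167 / 100,000 = 3.412 therm
Cost = 3.412 × €1.73/therm = €5.90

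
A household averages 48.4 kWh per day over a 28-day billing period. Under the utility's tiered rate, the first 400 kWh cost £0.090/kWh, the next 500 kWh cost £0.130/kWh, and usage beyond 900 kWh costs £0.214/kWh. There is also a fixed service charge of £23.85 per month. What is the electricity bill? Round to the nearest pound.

£222

Usage = 48.4 kWh/day × 28 days = 1355.2 kWh
First 400 kWh × £0.090 = £36.00
Next 500 kWh × £0.130 = £65.00
Remaining 455.2 kWh × £0.214 = £97.41
Energy charge = £198.41; + service £23.85 = £222.26 ≈ £222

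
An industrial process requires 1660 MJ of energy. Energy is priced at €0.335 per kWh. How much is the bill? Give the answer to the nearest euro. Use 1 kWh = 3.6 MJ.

1660 MJ × (0.27778 kWh/MJ) = 461.1 kWh
Cost = 461.1 kWh × €0.335/kWh = €154.47 ≈ €154

€154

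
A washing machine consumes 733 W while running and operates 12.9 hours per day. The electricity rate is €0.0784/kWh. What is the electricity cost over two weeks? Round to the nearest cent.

Energy = 733 W × 12.9 h/day × 14 days = 132,380 Wh = 132.4 kWh
Cost = 132.4 kWh × €0.0784/kWh = €10.38

€10.38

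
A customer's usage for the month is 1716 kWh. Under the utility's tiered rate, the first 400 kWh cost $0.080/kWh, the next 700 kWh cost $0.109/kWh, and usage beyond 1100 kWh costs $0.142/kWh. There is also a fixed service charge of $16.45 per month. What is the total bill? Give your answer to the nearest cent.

First 400 kWh × $0.080 = $32.00
Next 700 kWh × $0.109 = $76.30
Remaining 616 kWh × $0.142 = $87.47
Energy charge = $195.77; + service $16.45 = $212.22

$212.22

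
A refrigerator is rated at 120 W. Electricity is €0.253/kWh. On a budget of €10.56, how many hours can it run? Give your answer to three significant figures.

348 h

Energy budget = €10.56 / €0.253 per kWh = 41.74 kWh = 41,739 Wh
Runtime = 41,739 Wh / 120 W = 347.8 h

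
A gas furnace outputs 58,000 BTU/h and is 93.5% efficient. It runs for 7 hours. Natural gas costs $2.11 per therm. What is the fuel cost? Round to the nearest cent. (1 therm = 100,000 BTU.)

Heat delivered = 58,000 BTU/h × 7 h = 406,000 BTU
Gas input = 406,000 / 0.935 = 434,225 BTU
= 434,225 / 100,000 = 4.342 therm
Cost = 4.342 × $2.11/therm = $9.16

$9.16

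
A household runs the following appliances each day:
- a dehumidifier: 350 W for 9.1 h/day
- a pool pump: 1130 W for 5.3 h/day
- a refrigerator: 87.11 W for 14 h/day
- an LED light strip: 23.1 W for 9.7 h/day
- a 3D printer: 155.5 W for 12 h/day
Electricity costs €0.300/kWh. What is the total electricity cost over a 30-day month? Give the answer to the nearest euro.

€112

dehumidifier: 350 W × 9.1 h × 30 d = 95,550 Wh = 95.55 kWh
pool pump: 1130 W × 5.3 h × 30 d = 179,670 Wh = 179.7 kWh
refrigerator: 87.11 W × 14 h × 30 d = 36,586 Wh = 36.59 kWh
LED light strip: 23.1 W × 9.7 h × 30 d = 6,722 Wh = 6.722 kWh
3D printer: 155.5 W × 12 h × 30 d = 55,980 Wh = 55.98 kWh
Total energy = 95.55 + 179.7 + 36.59 + 6.722 + 55.98 = 374.5 kWh
Cost = 374.5 kWh × €0.300 = €112.35 ≈ €112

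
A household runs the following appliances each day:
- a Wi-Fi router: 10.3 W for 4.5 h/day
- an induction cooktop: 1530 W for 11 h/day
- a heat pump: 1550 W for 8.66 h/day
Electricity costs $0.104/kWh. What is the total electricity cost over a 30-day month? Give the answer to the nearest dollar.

Wi-Fi router: 10.3 W × 4.5 h × 30 d = 1,390 Wh = 1.391 kWh
induction cooktop: 1530 W × 11 h × 30 d = 504,900 Wh = 504.9 kWh
heat pump: 1550 W × 8.66 h × 30 d = 402,690 Wh = 402.7 kWh
Total energy = 1.391 + 504.9 + 402.7 = 909 kWh
Cost = 909 kWh × $0.104 = $94.53 ≈ $95

$95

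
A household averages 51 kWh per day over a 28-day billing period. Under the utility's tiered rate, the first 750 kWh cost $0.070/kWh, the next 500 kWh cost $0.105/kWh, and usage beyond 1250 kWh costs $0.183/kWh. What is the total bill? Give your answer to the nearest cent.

$137.57

Usage = 51 kWh/day × 28 days = 1428 kWh
First 750 kWh × $0.070 = $52.50
Next 500 kWh × $0.105 = $52.50
Remaining 178 kWh × $0.183 = $32.57
Total = $137.57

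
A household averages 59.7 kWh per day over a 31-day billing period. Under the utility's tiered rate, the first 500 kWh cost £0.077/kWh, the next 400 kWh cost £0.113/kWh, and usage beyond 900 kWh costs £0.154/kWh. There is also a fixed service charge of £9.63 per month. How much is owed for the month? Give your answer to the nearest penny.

£239.74

Usage = 59.7 kWh/day × 31 days = 1850.7 kWh
First 500 kWh × £0.077 = £38.50
Next 400 kWh × £0.113 = £45.20
Remaining 950.7 kWh × £0.154 = £146.41
Energy charge = £230.11; + service £9.63 = £239.74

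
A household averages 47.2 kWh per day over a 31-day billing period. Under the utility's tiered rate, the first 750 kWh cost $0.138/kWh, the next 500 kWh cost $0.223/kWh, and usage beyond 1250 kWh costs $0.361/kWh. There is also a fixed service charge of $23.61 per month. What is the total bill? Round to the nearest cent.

Usage = 47.2 kWh/day × 31 days = 1463.2 kWh
First 750 kWh × $0.138 = $103.50
Next 500 kWh × $0.223 = $111.50
Remaining 213.2 kWh × $0.361 = $76.97
Energy charge = $291.97; + service $23.61 = $315.58

$315.58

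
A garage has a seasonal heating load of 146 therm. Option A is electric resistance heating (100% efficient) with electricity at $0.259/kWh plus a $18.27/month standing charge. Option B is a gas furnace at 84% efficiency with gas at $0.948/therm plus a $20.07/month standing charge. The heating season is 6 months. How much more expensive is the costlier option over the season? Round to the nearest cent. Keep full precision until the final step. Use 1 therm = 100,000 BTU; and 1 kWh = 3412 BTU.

$932.69

Heat load = 146 therm × 100,000 = 14,600,000 BTU
Gas: input = 14,600,000 / 0.84 = 17,380,952 BTU = 173.8 therm → 173.8 × $0.948 = $164.77; + 6 × $20.07 standing = $285.19
Electric: 14,600,000 BTU / 3412 = 4,279 kWh → × $0.259 = $1,108.26; + 6 × $18.27 standing = $1,217.88
Difference = |$285.19 − $1,217.88| = $932.69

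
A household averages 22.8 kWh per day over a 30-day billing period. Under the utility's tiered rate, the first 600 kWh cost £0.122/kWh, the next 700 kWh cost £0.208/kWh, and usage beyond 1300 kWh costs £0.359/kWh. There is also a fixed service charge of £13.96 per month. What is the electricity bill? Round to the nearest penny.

£104.63

Usage = 22.8 kWh/day × 30 days = 684 kWh
First 600 kWh × £0.122 = £73.20
Next 84 kWh × £0.208 = £17.47
Remaining tier: 0 kWh (not reached)
Energy charge = £90.67; + service £13.96 = £104.63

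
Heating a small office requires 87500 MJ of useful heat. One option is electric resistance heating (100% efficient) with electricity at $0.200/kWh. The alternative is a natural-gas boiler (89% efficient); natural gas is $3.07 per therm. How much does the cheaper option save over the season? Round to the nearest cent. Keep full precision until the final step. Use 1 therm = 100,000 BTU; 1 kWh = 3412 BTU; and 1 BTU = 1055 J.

$2000.66

Heat load = 87500 MJ = 87,500,000,000 J / 1055 = 82,938,389 BTU
Gas: input = 82,938,389 / 0.89 = 93,189,201 BTU = 931.9 therm → 931.9 × $3.07 = $2,860.91
Electric: 82,938,389 BTU / 3412 = 24,310 kWh → × $0.200 = $4,861.57
Difference = |$2,860.91 − $4,861.57| = $2,000.66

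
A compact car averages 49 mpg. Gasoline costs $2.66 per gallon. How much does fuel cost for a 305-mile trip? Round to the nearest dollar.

$17

Fuel = 305 mi / 49 mpg = 6.224 gal
Cost = 6.224 gal × $2.66/gal = $16.56 ≈ $17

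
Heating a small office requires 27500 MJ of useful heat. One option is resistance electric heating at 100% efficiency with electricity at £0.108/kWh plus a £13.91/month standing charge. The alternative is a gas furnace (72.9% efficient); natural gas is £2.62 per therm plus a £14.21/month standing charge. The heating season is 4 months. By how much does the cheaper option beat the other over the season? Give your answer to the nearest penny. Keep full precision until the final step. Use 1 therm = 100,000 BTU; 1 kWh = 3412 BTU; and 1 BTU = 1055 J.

Heat load = 27500 MJ = 27,500,000,000 J / 1055 = 26,066,351 BTU
Gas: input = 26,066,351 / 0.729 = 35,756,311 BTU = 357.6 therm → 357.6 × £2.62 = £936.82; + 4 × £14.21 standing = £993.66
Electric: 26,066,351 BTU / 3412 = 7,640 kWh → × £0.108 = £825.08; + 4 × £13.91 standing = £880.72
Difference = |£993.66 − £880.72| = £112.94

£112.94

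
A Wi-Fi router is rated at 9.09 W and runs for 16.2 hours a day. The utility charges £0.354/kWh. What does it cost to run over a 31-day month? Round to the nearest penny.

£1.62

Energy = 9.09 W × 16.2 h/day × 31 days = 4,565 Wh = 4.565 kWh
Cost = 4.565 kWh × £0.354/kWh = £1.62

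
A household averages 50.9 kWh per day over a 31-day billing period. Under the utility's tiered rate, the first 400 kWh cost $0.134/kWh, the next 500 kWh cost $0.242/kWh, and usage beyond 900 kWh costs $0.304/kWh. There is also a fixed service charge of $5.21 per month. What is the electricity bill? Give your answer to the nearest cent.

Usage = 50.9 kWh/day × 31 days = 1577.9 kWh
First 400 kWh × $0.134 = $53.60
Next 500 kWh × $0.242 = $121.00
Remaining 677.9 kWh × $0.304 = $206.08
Energy charge = $380.68; + service $5.21 = $385.89

$385.89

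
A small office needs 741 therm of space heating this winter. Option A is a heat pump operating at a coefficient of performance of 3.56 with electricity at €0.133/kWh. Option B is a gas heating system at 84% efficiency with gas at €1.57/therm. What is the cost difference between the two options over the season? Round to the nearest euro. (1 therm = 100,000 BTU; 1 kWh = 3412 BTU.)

€574

Heat load = 741 therm × 100,000 = 74,100,000 BTU
Gas: input = 74,100,000 / 0.84 = 88,214,286 BTU = 882.1 therm → 882.1 × €1.57 = €1,384.96
Heat pump: 74,100,000 BTU / 3412 = 21,720 kWh heat; / 3.56 = 6,100 kWh in → × €0.133 = €811.35
Difference = |€1,384.96 − €811.35| = €573.61 ≈ €574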